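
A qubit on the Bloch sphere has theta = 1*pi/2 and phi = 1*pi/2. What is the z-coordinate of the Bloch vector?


theta = 1.5708, phi = 1.5708
r_z = cos(theta) = 0.0000

0.0000


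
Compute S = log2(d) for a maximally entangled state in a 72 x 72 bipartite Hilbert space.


For a maximally entangled state in d x d:
S = log2(d) = log2(72)
= 6.1699

6.1699


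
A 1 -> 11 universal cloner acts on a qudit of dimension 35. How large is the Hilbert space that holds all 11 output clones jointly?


Output space = H^(tensor 11) where dim(H) = 35
dim = 35^11
= 1225 (after 2 factors)
= 42875 (after 3 factors)
= 1500625 (after 4 factors)
= 52521875 (after 5 factors)
= 1838265625 (after 6 factors)
= 64339296875 (after 7 factors)
= 2251875390625 (after 8 factors)
= 78815638671875 (after 9 factors)
= 2758547353515625 (after 10 factors)
= 96549157373046875 (after 11 factors)
= 96549157373046875

96549157373046875


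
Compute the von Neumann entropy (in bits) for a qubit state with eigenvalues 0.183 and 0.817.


S = -p*log2(p) - (1-p)*log2(1-p)
p = 0.1830, 1-p = 0.8170
= -0.1830 * log2(0.1830) - 0.8170 * log2(0.8170)
= -(-0.4484) - (-0.2382)
= 0.6866

0.6866


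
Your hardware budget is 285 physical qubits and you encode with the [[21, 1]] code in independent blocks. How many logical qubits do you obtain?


Each code block uses 21 physical qubits for 1 logical qubit(s).
Number of complete blocks = floor(285 / 21) = 13
Logical qubits = 13 * 1
= 13

13


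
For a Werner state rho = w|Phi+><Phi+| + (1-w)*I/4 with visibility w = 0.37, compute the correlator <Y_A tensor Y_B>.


|Phi+> = (|00> + |11>)/sqrt(2)
For the pure Bell state, <Y_A Y_B> = -1 (Bell-state Pauli correlator).
The maximally-mixed part I/4 has tr(I/4 * P tensor P) = 0 for any traceless Pauli P.
So <Y_A Y_B>_rho = w * (-1) + (1 - w) * 0
= 0.37 * (-1)
= -0.3700

-0.3700


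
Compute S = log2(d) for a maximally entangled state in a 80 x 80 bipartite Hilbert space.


For a maximally entangled state in d x d:
S = log2(d) = log2(80)
= 6.3219

6.3219


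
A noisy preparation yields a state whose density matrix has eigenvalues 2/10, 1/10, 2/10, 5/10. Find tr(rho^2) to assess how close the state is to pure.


tr(rho^2) = sum of eigenvalues squared
= (2/10)^2 + (1/10)^2 + (2/10)^2 + (5/10)^2
= (4 + 1 + 4 + 25) / 100
= 34/100
= 0.3400

0.3400


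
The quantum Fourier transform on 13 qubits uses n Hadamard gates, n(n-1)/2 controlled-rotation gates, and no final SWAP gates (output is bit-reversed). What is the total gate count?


Hadamard gates: 13
Controlled rotations: n*(n-1)/2 = 13*12/2 = 78
SWAP gates: 0 (omitted)
Total = 13 + 78
= 91

91


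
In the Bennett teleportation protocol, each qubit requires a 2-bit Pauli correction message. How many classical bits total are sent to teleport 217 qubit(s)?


Quantum teleportation requires 2 classical bits per qubit teleported.
217 qubit(s) -> 2 * 217 = 434 classical bits

434


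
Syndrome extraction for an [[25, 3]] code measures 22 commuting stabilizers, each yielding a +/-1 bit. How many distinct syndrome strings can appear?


Each stabilizer generator gives a binary (+1 or -1) measurement outcome.
With 22 independent generators:
Total syndromes = 2^22
= 4194304

4194304


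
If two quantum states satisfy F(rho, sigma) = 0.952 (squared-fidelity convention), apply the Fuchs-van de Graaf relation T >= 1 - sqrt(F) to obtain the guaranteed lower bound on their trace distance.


Fuchs-van de Graaf (squared-fidelity convention): 1 - sqrt(F) <= T <= sqrt(1 - F).
Lower bound: T >= 1 - sqrt(F)
sqrt(F) = sqrt(0.952) = 0.9757
T >= 1 - 0.9757
T >= 0.0243

0.0243


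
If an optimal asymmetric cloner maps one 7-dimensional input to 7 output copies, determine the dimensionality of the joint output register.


Output space = H^(tensor 7) where dim(H) = 7
dim = 7^7
= 49 (after 2 factors)
= 343 (after 3 factors)
= 2401 (after 4 factors)
= 16807 (after 5 factors)
= 117649 (after 6 factors)
= 823543 (after 7 factors)
= 823543

823543


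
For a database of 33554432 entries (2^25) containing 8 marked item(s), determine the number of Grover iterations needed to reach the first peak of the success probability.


After j Grover iterations the success probability is P(j) = sin^2((2j+1)*theta), where sin(theta) = sqrt(k/N).
N = 2^25 = 33554432, k = 8
sin(theta) = sqrt(k/N) = 0.00048828125
theta = arcsin(sqrt(k/N)) = 0.0004882812694 rad
P(j) reaches its first maximum when (2j+1)*theta is as close as possible to pi/2, i.e. j = round(pi/(4*theta) - 1/2).
pi/(4*theta) - 1/2 = 1607.9954
(For comparison, the common estimate pi/4 * sqrt(N/k) = 1608.4954; the exact maximiser is used here.)
Optimal iterations = 1608

1608


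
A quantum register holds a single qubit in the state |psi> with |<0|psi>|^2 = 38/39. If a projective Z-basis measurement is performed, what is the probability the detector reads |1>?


|alpha|^2 = 38/39 = 0.9744
|beta|^2 = 1 - 38/39 = 1/39 = 0.0256
P(|1>) = |beta|^2 = 0.0256

0.0256


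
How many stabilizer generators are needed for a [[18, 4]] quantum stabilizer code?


For an [[n,k]] stabilizer code:
Number of stabilizer generators = n - k
= 18 - 4
= 14

14


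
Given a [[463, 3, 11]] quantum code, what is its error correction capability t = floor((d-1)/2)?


Code parameters: [[463, 3, 11]], distance d = 11.
Number of correctable errors = floor((d-1)/2)
= floor((11 - 1)/2)
= floor(10/2)
= 5

5


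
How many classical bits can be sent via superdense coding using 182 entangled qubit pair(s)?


Superdense coding allows 2 classical bits per shared entangled pair.
182 pair(s) -> 2 * 182 = 364 classical bits

364


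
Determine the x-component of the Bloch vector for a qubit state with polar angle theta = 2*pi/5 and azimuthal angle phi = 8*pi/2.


theta = 1.2566, phi = 12.5664
r_x = sin(theta)*cos(phi) = 0.9511 * 1.0000
r_x = 0.9511

0.9511


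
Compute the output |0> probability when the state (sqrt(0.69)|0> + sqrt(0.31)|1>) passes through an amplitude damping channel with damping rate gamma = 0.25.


For amplitude damping with parameter gamma on state sqrt(a)|0> + sqrt(b)|1>:
alpha^2 = 0.69, beta^2 = 0.31
P(|0>) = alpha^2 + gamma * beta^2
= 0.69 + 0.25 * 0.31
= 0.69 + 0.0775
= 0.7675

0.7675


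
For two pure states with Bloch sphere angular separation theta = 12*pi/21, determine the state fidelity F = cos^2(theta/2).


For states separated by angle theta on Bloch sphere:
F = cos^2(theta/2)
theta = 12*pi/21 = 1.7952
theta/2 = 0.8976
cos(theta/2) = 0.6235
F = 0.3887

0.3887


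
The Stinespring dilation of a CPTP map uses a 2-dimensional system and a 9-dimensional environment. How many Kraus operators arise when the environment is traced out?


Tracing out the environment in an orthonormal basis {|i>_E} gives Kraus operators K_i = <i|_E U |0>_E.
Number of Kraus operators = dim(H_env) = d_env
= 9

9


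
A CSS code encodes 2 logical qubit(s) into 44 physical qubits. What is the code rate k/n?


Code rate R = k/n
= 2/44
= 0.0455

0.0455


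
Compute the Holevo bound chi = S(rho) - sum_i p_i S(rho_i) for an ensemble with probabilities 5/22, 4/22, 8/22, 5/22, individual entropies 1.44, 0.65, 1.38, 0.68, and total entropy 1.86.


chi = S(rho) - sum_i p_i * S(rho_i)
Weighted entropy = 5/22 * 1.44 + 4/22 * 0.65 + 8/22 * 1.38 + 5/22 * 0.68
= 1.1018
chi = 1.86 - 1.1018
= 0.7582

0.7582


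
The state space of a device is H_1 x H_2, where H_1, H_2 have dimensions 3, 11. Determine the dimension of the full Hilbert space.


dim(H_1 x H_2) = 3 * 11
= 33

33


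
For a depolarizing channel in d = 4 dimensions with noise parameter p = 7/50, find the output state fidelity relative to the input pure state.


F = (1-p) + p/d
= (1 - 0.1400) + 0.1400/4
= 0.8600 + 0.0350
= 0.8950

0.8950


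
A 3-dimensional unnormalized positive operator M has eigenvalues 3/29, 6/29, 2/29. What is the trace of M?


tr(M) = sum of eigenvalues
= 3/29 + 6/29 + 2/29
= 11/29
= 0.3793

0.3793


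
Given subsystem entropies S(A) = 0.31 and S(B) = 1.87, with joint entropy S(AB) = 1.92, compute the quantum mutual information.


I(A:B) = S(A) + S(B) - S(AB)
= 0.31 + 1.87 - 1.92
= 0.2600

0.2600


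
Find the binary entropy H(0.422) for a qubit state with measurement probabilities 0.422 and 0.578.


S = -p*log2(p) - (1-p)*log2(1-p)
p = 0.4220, 1-p = 0.5780
= -0.4220 * log2(0.4220) - 0.5780 * log2(0.5780)
= -(-0.5253) - (-0.4571)
= 0.9824

0.9824


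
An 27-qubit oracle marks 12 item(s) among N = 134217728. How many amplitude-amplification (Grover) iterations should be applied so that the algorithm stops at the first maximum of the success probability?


After j Grover iterations the success probability is P(j) = sin^2((2j+1)*theta), where sin(theta) = sqrt(k/N).
N = 2^27 = 134217728, k = 12
sin(theta) = sqrt(k/N) = 0.0002990099784
theta = arcsin(sqrt(k/N)) = 0.0002990099828 rad
P(j) reaches its first maximum when (2j+1)*theta is as close as possible to pi/2, i.e. j = round(pi/(4*theta) - 1/2).
pi/(4*theta) - 1/2 = 2626.1620
(For comparison, the common estimate pi/4 * sqrt(N/k) = 2626.6621; the exact maximiser is used here.)
Optimal iterations = 2626

2626


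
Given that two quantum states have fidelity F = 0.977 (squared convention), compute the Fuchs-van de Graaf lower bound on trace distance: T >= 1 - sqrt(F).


Fuchs-van de Graaf (squared-fidelity convention): 1 - sqrt(F) <= T <= sqrt(1 - F).
Lower bound: T >= 1 - sqrt(F)
sqrt(F) = sqrt(0.977) = 0.9884
T >= 1 - 0.9884
T >= 0.0116

0.0116


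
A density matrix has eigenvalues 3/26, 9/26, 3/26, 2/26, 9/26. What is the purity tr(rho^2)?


tr(rho^2) = sum of eigenvalues squared
= (3/26)^2 + (9/26)^2 + (3/26)^2 + (2/26)^2 + (9/26)^2
= (9 + 81 + 9 + 4 + 81) / 676
= 184/676
= 0.2722

0.2722


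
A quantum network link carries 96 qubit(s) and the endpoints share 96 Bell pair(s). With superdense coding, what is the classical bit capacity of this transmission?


Superdense coding allows 2 classical bits per shared entangled pair.
96 pair(s) -> 2 * 96 = 192 classical bits

192


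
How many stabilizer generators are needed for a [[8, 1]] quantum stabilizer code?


For an [[n,k]] stabilizer code:
Number of stabilizer generators = n - k
= 8 - 1
= 7

7


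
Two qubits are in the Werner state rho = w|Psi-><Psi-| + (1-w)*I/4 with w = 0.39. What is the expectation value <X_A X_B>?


|Psi-> = (|01> - |10>)/sqrt(2)
For the pure Bell state, <X_A X_B> = -1 (Bell-state Pauli correlator).
The maximally-mixed part I/4 has tr(I/4 * P tensor P) = 0 for any traceless Pauli P.
So <X_A X_B>_rho = w * (-1) + (1 - w) * 0
= 0.39 * (-1)
= -0.3900

-0.3900


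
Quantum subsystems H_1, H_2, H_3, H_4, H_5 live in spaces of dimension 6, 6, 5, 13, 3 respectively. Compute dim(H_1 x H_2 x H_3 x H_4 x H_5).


dim(H_1 x H_2 x H_3 x H_4 x H_5) = 6 * 6 * 5 * 13 * 3
= 36 * 5 * 13 * 3
= 180 * 13 * 3
= 2340 * 3
= 7020

7020


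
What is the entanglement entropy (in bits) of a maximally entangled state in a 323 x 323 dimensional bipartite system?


For a maximally entangled state in d x d:
S = log2(d) = log2(323)
= 8.3354

8.3354


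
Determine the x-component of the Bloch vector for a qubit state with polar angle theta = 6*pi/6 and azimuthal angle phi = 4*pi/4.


theta = 3.1416, phi = 3.1416
r_x = sin(theta)*cos(phi) = 0.0000 * -1.0000
r_x = 0.0000

0.0000


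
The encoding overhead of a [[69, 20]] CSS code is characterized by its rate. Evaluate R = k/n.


Code rate R = k/n
= 20/69
= 0.2899

0.2899


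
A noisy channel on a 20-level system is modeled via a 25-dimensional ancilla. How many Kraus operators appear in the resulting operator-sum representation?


Tracing out the environment in an orthonormal basis {|i>_E} gives Kraus operators K_i = <i|_E U |0>_E.
Number of Kraus operators = dim(H_env) = d_env
= 25

25


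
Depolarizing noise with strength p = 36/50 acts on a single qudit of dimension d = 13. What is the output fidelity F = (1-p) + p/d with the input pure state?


F = (1-p) + p/d
= (1 - 0.7200) + 0.7200/13
= 0.2800 + 0.0554
= 0.3354

0.3354


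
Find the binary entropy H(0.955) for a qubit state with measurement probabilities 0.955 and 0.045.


S = -p*log2(p) - (1-p)*log2(1-p)
p = 0.9550, 1-p = 0.0450
= -0.9550 * log2(0.9550) - 0.0450 * log2(0.0450)
= -(-0.0634) - (-0.2013)
= 0.2648

0.2648


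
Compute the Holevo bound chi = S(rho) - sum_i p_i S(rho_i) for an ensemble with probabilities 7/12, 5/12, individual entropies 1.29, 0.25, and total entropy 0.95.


chi = S(rho) - sum_i p_i * S(rho_i)
Weighted entropy = 7/12 * 1.29 + 5/12 * 0.25
= 0.8567
chi = 0.95 - 0.8567
= 0.0933

0.0933


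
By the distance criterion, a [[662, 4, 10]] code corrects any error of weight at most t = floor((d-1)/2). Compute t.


Code parameters: [[662, 4, 10]], distance d = 10.
Number of correctable errors = floor((d-1)/2)
= floor((10 - 1)/2)
= floor(9/2)
= 4

4


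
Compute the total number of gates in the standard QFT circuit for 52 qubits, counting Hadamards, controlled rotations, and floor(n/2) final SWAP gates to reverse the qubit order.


Hadamard gates: 52
Controlled rotations: n*(n-1)/2 = 52*51/2 = 1326
SWAP gates: floor(n/2) = floor(52/2) = 26
Total = 52 + 1326 + 26
= 1404

1404


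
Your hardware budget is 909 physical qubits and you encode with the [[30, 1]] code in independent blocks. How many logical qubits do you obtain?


Each code block uses 30 physical qubits for 1 logical qubit(s).
Number of complete blocks = floor(909 / 30) = 30
Logical qubits = 30 * 1
= 30

30


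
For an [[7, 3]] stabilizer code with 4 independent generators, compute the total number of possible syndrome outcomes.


Each stabilizer generator gives a binary (+1 or -1) measurement outcome.
With 4 independent generators:
Total syndromes = 2^4
= 16

16


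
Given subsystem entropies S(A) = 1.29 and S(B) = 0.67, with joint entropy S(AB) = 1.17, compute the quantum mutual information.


I(A:B) = S(A) + S(B) - S(AB)
= 1.29 + 0.67 - 1.17
= 0.7900

0.7900


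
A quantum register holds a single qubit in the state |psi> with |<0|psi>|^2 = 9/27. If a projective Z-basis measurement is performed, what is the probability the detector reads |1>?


|alpha|^2 = 9/27 = 0.3333
|beta|^2 = 1 - 9/27 = 18/27 = 0.6667
P(|1>) = |beta|^2 = 0.6667

0.6667


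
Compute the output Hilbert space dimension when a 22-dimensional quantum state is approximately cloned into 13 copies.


Output space = H^(tensor 13) where dim(H) = 22
dim = 22^13
= 484 (after 2 factors)
= 10648 (after 3 factors)
= 234256 (after 4 factors)
= 5153632 (after 5 factors)
= 113379904 (after 6 factors)
= 2494357888 (after 7 factors)
= 54875873536 (after 8 factors)
= 1207269217792 (after 9 factors)
= 26559922791424 (after 10 factors)
= 584318301411328 (after 11 factors)
= 12855002631049216 (after 12 factors)
= 282810057883082752 (after 13 factors)
= 282810057883082752

282810057883082752


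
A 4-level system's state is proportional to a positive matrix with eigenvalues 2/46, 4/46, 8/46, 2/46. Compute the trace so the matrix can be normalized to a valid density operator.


tr(M) = sum of eigenvalues
= 2/46 + 4/46 + 8/46 + 2/46
= 16/46
= 0.3478

0.3478


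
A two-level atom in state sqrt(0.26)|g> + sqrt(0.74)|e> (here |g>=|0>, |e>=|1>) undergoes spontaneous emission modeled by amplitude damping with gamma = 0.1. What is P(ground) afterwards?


For amplitude damping with parameter gamma on state sqrt(a)|0> + sqrt(b)|1>:
alpha^2 = 0.26, beta^2 = 0.74
P(|0>) = alpha^2 + gamma * beta^2
= 0.26 + 0.1 * 0.74
= 0.26 + 0.0740
= 0.3340

0.3340


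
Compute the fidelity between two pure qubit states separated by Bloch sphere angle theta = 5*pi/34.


For states separated by angle theta on Bloch sphere:
F = cos^2(theta/2)
theta = 5*pi/34 = 0.4620
theta/2 = 0.2310
cos(theta/2) = 0.9734
F = 0.9476

0.9476


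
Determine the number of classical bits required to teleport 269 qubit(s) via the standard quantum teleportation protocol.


Quantum teleportation requires 2 classical bits per qubit teleported.
269 qubit(s) -> 2 * 269 = 538 classical bits

538


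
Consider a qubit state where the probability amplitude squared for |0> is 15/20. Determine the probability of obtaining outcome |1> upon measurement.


|alpha|^2 = 15/20 = 0.7500
|beta|^2 = 1 - 15/20 = 5/20 = 0.2500
P(|1>) = |beta|^2 = 0.2500

0.2500


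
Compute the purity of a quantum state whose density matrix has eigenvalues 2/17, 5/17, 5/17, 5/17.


tr(rho^2) = sum of eigenvalues squared
= (2/17)^2 + (5/17)^2 + (5/17)^2 + (5/17)^2
= (4 + 25 + 25 + 25) / 289
= 79/289
= 0.2734

0.2734


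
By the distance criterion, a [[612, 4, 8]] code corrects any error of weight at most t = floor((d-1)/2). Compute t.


Code parameters: [[612, 4, 8]], distance d = 8.
Number of correctable errors = floor((d-1)/2)
= floor((8 - 1)/2)
= floor(7/2)
= 3

3


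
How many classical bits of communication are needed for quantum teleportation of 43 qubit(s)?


Quantum teleportation requires 2 classical bits per qubit teleported.
43 qubit(s) -> 2 * 43 = 86 classical bits

86


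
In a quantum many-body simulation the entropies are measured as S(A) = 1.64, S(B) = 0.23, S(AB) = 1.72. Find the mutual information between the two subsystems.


I(A:B) = S(A) + S(B) - S(AB)
= 1.64 + 0.23 - 1.72
= 0.1500

0.1500


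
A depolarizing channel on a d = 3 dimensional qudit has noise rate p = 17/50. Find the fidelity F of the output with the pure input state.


F = (1-p) + p/d
= (1 - 0.3400) + 0.3400/3
= 0.6600 + 0.1133
= 0.7733

0.7733


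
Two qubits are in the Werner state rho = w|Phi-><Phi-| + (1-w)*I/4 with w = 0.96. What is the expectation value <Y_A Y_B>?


|Phi-> = (|00> - |11>)/sqrt(2)
For the pure Bell state, <Y_A Y_B> = +1 (Bell-state Pauli correlator).
The maximally-mixed part I/4 has tr(I/4 * P tensor P) = 0 for any traceless Pauli P.
So <Y_A Y_B>_rho = w * (+1) + (1 - w) * 0
= 0.96 * (+1)
= 0.9600

0.9600


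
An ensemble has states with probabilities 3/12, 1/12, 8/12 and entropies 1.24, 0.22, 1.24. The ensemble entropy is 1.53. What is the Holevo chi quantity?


chi = S(rho) - sum_i p_i * S(rho_i)
Weighted entropy = 3/12 * 1.24 + 1/12 * 0.22 + 8/12 * 1.24
= 1.1550
chi = 1.53 - 1.1550
= 0.3750

0.3750


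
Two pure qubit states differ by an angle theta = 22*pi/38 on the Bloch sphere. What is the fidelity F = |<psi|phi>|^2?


For states separated by angle theta on Bloch sphere:
F = cos^2(theta/2)
theta = 22*pi/38 = 1.8188
theta/2 = 0.9094
cos(theta/2) = 0.6142
F = 0.3773

0.3773


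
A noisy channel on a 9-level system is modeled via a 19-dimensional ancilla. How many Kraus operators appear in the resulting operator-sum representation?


Tracing out the environment in an orthonormal basis {|i>_E} gives Kraus operators K_i = <i|_E U |0>_E.
Number of Kraus operators = dim(H_env) = d_env
= 19

19


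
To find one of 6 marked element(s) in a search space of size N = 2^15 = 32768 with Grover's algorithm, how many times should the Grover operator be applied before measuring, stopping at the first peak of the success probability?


After j Grover iterations the success probability is P(j) = sin^2((2j+1)*theta), where sin(theta) = sqrt(k/N).
N = 2^15 = 32768, k = 6
sin(theta) = sqrt(k/N) = 0.01353164693
theta = arcsin(sqrt(k/N)) = 0.01353205992 rad
P(j) reaches its first maximum when (2j+1)*theta is as close as possible to pi/2, i.e. j = round(pi/(4*theta) - 1/2).
pi/(4*theta) - 1/2 = 57.5398
(For comparison, the common estimate pi/4 * sqrt(N/k) = 58.0416; the exact maximiser is used here.)
Optimal iterations = 58

58


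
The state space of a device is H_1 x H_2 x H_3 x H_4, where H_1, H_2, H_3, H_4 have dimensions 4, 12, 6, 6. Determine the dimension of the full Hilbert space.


dim(H_1 x H_2 x H_3 x H_4) = 4 * 12 * 6 * 6
= 48 * 6 * 6
= 288 * 6
= 1728

1728


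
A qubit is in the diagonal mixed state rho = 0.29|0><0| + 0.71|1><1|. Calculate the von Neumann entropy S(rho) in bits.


S = -p*log2(p) - (1-p)*log2(1-p)
p = 0.2900, 1-p = 0.7100
= -0.2900 * log2(0.2900) - 0.7100 * log2(0.7100)
= -(-0.5179) - (-0.3508)
= 0.8687

0.8687


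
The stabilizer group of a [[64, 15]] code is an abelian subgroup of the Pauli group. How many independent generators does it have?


For an [[n,k]] stabilizer code:
Number of stabilizer generators = n - k
= 64 - 15
= 49

49


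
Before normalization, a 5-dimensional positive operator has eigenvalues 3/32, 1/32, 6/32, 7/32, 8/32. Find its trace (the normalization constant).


tr(M) = sum of eigenvalues
= 3/32 + 1/32 + 6/32 + 7/32 + 8/32
= 25/32
= 0.7812

0.7812


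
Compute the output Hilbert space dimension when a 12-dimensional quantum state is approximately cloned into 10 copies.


Output space = H^(tensor 10) where dim(H) = 12
dim = 12^10
= 144 (after 2 factors)
= 1728 (after 3 factors)
= 20736 (after 4 factors)
= 248832 (after 5 factors)
= 2985984 (after 6 factors)
= 35831808 (after 7 factors)
= 429981696 (after 8 factors)
= 5159780352 (after 9 factors)
= 61917364224 (after 10 factors)
= 61917364224

61917364224


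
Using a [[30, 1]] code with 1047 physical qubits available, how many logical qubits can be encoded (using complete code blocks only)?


Each code block uses 30 physical qubits for 1 logical qubit(s).
Number of complete blocks = floor(1047 / 30) = 34
Logical qubits = 34 * 1
= 34

34


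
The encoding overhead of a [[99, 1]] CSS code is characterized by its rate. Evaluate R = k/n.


Code rate R = k/n
= 1/99
= 0.0101

0.0101


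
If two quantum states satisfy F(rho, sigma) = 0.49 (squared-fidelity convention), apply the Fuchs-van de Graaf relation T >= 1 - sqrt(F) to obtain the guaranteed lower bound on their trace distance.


Fuchs-van de Graaf (squared-fidelity convention): 1 - sqrt(F) <= T <= sqrt(1 - F).
Lower bound: T >= 1 - sqrt(F)
sqrt(F) = sqrt(0.49) = 0.7000
T >= 1 - 0.7000
T >= 0.3000

0.3000


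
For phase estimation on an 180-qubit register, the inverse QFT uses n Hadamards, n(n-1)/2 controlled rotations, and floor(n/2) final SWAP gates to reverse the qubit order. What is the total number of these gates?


Hadamard gates: 180
Controlled rotations: n*(n-1)/2 = 180*179/2 = 16110
SWAP gates: floor(n/2) = floor(180/2) = 90
Total = 180 + 16110 + 90
= 16380

16380


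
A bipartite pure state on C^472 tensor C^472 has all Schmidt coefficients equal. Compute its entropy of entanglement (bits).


For a maximally entangled state in d x d:
S = log2(d) = log2(472)
= 8.8826

8.8826


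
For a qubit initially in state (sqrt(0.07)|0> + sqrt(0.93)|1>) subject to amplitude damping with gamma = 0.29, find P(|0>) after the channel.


For amplitude damping with parameter gamma on state sqrt(a)|0> + sqrt(b)|1>:
alpha^2 = 0.07, beta^2 = 0.93
P(|0>) = alpha^2 + gamma * beta^2
= 0.07 + 0.29 * 0.93
= 0.07 + 0.2697
= 0.3397

0.3397


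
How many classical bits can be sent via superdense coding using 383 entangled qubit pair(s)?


Superdense coding allows 2 classical bits per shared entangled pair.
383 pair(s) -> 2 * 383 = 766 classical bits

766


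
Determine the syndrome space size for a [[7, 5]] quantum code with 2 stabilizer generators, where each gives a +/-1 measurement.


Each stabilizer generator gives a binary (+1 or -1) measurement outcome.
With 2 independent generators:
Total syndromes = 2^2
= 4

4


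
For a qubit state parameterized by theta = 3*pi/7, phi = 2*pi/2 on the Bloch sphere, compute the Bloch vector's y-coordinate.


theta = 1.3464, phi = 3.1416
r_y = sin(theta)*sin(phi) = 0.9749 * 0.0000
r_y = 0.0000

0.0000


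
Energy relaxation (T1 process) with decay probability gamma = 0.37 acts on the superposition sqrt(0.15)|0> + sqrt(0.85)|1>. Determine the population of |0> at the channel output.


For amplitude damping with parameter gamma on state sqrt(a)|0> + sqrt(b)|1>:
alpha^2 = 0.15, beta^2 = 0.85
P(|0>) = alpha^2 + gamma * beta^2
= 0.15 + 0.37 * 0.85
= 0.15 + 0.3145
= 0.4645

0.4645


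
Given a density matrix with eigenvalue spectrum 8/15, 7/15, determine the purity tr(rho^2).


tr(rho^2) = sum of eigenvalues squared
= (8/15)^2 + (7/15)^2
= (64 + 49) / 225
= 113/225
= 0.5022

0.5022


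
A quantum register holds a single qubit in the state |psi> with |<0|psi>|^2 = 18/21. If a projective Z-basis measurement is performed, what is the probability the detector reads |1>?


|alpha|^2 = 18/21 = 0.8571
|beta|^2 = 1 - 18/21 = 3/21 = 0.1429
P(|1>) = |beta|^2 = 0.1429

0.1429


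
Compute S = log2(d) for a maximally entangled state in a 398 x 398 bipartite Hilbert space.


For a maximally entangled state in d x d:
S = log2(d) = log2(398)
= 8.6366

8.6366


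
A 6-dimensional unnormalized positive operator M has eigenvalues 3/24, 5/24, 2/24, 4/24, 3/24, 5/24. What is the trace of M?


tr(M) = sum of eigenvalues
= 3/24 + 5/24 + 2/24 + 4/24 + 3/24 + 5/24
= 22/24
= 0.9167

0.9167


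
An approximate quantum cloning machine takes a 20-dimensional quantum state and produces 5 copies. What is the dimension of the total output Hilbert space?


Output space = H^(tensor 5) where dim(H) = 20
dim = 20^5
= 400 (after 2 factors)
= 8000 (after 3 factors)
= 160000 (after 4 factors)
= 3200000 (after 5 factors)
= 3200000

3200000


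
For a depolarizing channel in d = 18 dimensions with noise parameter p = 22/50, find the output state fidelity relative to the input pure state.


F = (1-p) + p/d
= (1 - 0.4400) + 0.4400/18
= 0.5600 + 0.0244
= 0.5844

0.5844


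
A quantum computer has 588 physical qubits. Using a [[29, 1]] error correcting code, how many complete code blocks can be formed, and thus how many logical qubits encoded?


Each code block uses 29 physical qubits for 1 logical qubit(s).
Number of complete blocks = floor(588 / 29) = 20
Logical qubits = 20 * 1
= 20

20


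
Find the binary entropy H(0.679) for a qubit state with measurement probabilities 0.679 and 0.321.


S = -p*log2(p) - (1-p)*log2(1-p)
p = 0.6790, 1-p = 0.3210
= -0.6790 * log2(0.6790) - 0.3210 * log2(0.3210)
= -(-0.3792) - (-0.5262)
= 0.9055

0.9055


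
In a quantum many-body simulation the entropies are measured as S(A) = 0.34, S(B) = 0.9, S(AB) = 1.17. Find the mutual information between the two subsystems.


I(A:B) = S(A) + S(B) - S(AB)
= 0.34 + 0.9 - 1.17
= 0.0700

0.0700


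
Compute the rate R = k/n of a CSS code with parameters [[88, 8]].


Code rate R = k/n
= 8/88
= 0.0909

0.0909


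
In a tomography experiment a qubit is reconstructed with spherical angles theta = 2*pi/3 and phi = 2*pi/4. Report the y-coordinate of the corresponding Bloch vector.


theta = 2.0944, phi = 1.5708
r_y = sin(theta)*sin(phi) = 0.8660 * 1.0000
r_y = 0.8660

0.8660


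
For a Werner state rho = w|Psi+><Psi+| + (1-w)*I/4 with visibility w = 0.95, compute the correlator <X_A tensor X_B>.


|Psi+> = (|01> + |10>)/sqrt(2)
For the pure Bell state, <X_A X_B> = +1 (Bell-state Pauli correlator).
The maximally-mixed part I/4 has tr(I/4 * P tensor P) = 0 for any traceless Pauli P.
So <X_A X_B>_rho = w * (+1) + (1 - w) * 0
= 0.95 * (+1)
= 0.9500

0.9500


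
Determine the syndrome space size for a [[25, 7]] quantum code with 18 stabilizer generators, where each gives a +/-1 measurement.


Each stabilizer generator gives a binary (+1 or -1) measurement outcome.
With 18 independent generators:
Total syndromes = 2^18
= 262144

262144


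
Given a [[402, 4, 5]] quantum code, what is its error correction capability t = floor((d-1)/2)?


Code parameters: [[402, 4, 5]], distance d = 5.
Number of correctable errors = floor((d-1)/2)
= floor((5 - 1)/2)
= floor(4/2)
= 2

2


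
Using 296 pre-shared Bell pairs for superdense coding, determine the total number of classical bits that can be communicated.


Superdense coding allows 2 classical bits per shared entangled pair.
296 pair(s) -> 2 * 296 = 592 classical bits

592


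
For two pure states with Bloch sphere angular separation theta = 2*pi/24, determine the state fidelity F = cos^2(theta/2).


For states separated by angle theta on Bloch sphere:
F = cos^2(theta/2)
theta = 2*pi/24 = 0.2618
theta/2 = 0.1309
cos(theta/2) = 0.9914
F = 0.9830

0.9830


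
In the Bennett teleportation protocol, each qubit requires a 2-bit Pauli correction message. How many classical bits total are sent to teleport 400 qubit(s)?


Quantum teleportation requires 2 classical bits per qubit teleported.
400 qubit(s) -> 2 * 400 = 800 classical bits

800


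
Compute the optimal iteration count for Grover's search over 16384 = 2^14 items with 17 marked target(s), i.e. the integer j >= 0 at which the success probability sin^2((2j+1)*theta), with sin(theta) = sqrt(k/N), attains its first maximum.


After j Grover iterations the success probability is P(j) = sin^2((2j+1)*theta), where sin(theta) = sqrt(k/N).
N = 2^14 = 16384, k = 17
sin(theta) = sqrt(k/N) = 0.0322117627
theta = arcsin(sqrt(k/N)) = 0.03221733578 rad
P(j) reaches its first maximum when (2j+1)*theta is as close as possible to pi/2, i.e. j = round(pi/(4*theta) - 1/2).
pi/(4*theta) - 1/2 = 23.8781
(For comparison, the common estimate pi/4 * sqrt(N/k) = 24.3823; the exact maximiser is used here.)
Optimal iterations = 24

24


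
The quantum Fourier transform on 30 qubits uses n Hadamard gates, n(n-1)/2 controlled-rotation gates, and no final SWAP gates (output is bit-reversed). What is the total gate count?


Hadamard gates: 30
Controlled rotations: n*(n-1)/2 = 30*29/2 = 435
SWAP gates: 0 (omitted)
Total = 30 + 435
= 465

465


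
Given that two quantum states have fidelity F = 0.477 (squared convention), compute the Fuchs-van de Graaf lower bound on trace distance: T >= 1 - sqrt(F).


Fuchs-van de Graaf (squared-fidelity convention): 1 - sqrt(F) <= T <= sqrt(1 - F).
Lower bound: T >= 1 - sqrt(F)
sqrt(F) = sqrt(0.477) = 0.6907
T >= 1 - 0.6907
T >= 0.3093

0.3093


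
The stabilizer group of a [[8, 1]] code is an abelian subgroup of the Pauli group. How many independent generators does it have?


For an [[n,k]] stabilizer code:
Number of stabilizer generators = n - k
= 8 - 1
= 7

7


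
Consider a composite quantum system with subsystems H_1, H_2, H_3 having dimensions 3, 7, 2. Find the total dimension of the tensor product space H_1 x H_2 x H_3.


dim(H_1 x H_2 x H_3) = 3 * 7 * 2
= 21 * 2
= 42

42


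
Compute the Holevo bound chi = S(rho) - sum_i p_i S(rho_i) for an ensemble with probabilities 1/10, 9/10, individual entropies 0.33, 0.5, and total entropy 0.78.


chi = S(rho) - sum_i p_i * S(rho_i)
Weighted entropy = 1/10 * 0.33 + 9/10 * 0.5
= 0.4830
chi = 0.78 - 0.4830
= 0.2970

0.2970


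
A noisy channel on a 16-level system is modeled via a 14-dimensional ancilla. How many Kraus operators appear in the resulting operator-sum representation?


Tracing out the environment in an orthonormal basis {|i>_E} gives Kraus operators K_i = <i|_E U |0>_E.
Number of Kraus operators = dim(H_env) = d_env
= 14

14


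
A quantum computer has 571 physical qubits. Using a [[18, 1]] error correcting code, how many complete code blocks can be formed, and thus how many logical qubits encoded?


Each code block uses 18 physical qubits for 1 logical qubit(s).
Number of complete blocks = floor(571 / 18) = 31
Logical qubits = 31 * 1
= 31

31


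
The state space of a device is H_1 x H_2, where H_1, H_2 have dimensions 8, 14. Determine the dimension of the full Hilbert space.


dim(H_1 x H_2) = 8 * 14
= 112

112


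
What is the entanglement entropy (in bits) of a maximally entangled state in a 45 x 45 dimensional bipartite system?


For a maximally entangled state in d x d:
S = log2(d) = log2(45)
= 5.4919

5.4919


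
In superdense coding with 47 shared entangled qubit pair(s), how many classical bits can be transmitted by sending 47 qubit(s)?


Superdense coding allows 2 classical bits per shared entangled pair.
47 pair(s) -> 2 * 47 = 94 classical bits

94


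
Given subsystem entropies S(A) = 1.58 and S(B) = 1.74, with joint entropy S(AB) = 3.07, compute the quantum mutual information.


I(A:B) = S(A) + S(B) - S(AB)
= 1.58 + 1.74 - 3.07
= 0.2500

0.2500


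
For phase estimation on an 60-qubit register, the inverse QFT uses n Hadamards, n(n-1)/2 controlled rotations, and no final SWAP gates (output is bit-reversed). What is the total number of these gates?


Hadamard gates: 60
Controlled rotations: n*(n-1)/2 = 60*59/2 = 1770
SWAP gates: 0 (omitted)
Total = 60 + 1770
= 1830

1830


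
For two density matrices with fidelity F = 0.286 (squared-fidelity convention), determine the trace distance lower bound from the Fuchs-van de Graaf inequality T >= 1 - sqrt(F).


Fuchs-van de Graaf (squared-fidelity convention): 1 - sqrt(F) <= T <= sqrt(1 - F).
Lower bound: T >= 1 - sqrt(F)
sqrt(F) = sqrt(0.286) = 0.5348
T >= 1 - 0.5348
T >= 0.4652

0.4652


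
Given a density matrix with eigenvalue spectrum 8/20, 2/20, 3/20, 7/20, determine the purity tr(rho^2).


tr(rho^2) = sum of eigenvalues squared
= (8/20)^2 + (2/20)^2 + (3/20)^2 + (7/20)^2
= (64 + 4 + 9 + 49) / 400
= 126/400
= 0.3150

0.3150


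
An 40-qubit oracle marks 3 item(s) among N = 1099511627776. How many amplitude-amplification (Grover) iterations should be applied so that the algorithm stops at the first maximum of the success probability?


After j Grover iterations the success probability is P(j) = sin^2((2j+1)*theta), where sin(theta) = sqrt(k/N).
N = 2^40 = 1099511627776, k = 3
sin(theta) = sqrt(k/N) = 1.65181237e-06
theta = arcsin(sqrt(k/N)) = 1.65181237e-06 rad
P(j) reaches its first maximum when (2j+1)*theta is as close as possible to pi/2, i.e. j = round(pi/(4*theta) - 1/2).
pi/(4*theta) - 1/2 = 475476.1205
(For comparison, the common estimate pi/4 * sqrt(N/k) = 475476.6205; the exact maximiser is used here.)
Optimal iterations = 475476

475476


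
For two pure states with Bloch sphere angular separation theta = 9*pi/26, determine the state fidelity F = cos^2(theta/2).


For states separated by angle theta on Bloch sphere:
F = cos^2(theta/2)
theta = 9*pi/26 = 1.0875
theta/2 = 0.5437
cos(theta/2) = 0.8558
F = 0.7324

0.7324


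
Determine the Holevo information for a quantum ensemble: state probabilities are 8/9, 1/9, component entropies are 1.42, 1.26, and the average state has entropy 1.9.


chi = S(rho) - sum_i p_i * S(rho_i)
Weighted entropy = 8/9 * 1.42 + 1/9 * 1.26
= 1.4022
chi = 1.9 - 1.4022
= 0.4978

0.4978


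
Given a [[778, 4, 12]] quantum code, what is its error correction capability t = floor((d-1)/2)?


Code parameters: [[778, 4, 12]], distance d = 12.
Number of correctable errors = floor((d-1)/2)
= floor((12 - 1)/2)
= floor(11/2)
= 5

5


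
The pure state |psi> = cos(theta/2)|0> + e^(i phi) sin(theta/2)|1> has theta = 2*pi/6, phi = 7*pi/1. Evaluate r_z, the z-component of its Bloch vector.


theta = 1.0472, phi = 21.9911
r_z = cos(theta) = 0.5000

0.5000


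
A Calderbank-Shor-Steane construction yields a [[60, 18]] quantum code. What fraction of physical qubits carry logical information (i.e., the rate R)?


Code rate R = k/n
= 18/60
= 0.3000

0.3000


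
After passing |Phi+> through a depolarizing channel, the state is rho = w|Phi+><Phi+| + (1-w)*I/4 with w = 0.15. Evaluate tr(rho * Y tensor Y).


|Phi+> = (|00> + |11>)/sqrt(2)
For the pure Bell state, <Y_A Y_B> = -1 (Bell-state Pauli correlator).
The maximally-mixed part I/4 has tr(I/4 * P tensor P) = 0 for any traceless Pauli P.
So <Y_A Y_B>_rho = w * (-1) + (1 - w) * 0
= 0.15 * (-1)
= -0.1500

-0.1500


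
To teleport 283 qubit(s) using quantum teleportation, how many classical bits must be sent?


Quantum teleportation requires 2 classical bits per qubit teleported.
283 qubit(s) -> 2 * 283 = 566 classical bits

566


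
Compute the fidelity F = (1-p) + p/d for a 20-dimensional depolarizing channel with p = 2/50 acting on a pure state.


F = (1-p) + p/d
= (1 - 0.0400) + 0.0400/20
= 0.9600 + 0.0020
= 0.9620

0.9620


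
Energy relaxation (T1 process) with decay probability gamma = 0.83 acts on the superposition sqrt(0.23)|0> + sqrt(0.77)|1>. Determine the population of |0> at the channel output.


For amplitude damping with parameter gamma on state sqrt(a)|0> + sqrt(b)|1>:
alpha^2 = 0.23, beta^2 = 0.77
P(|0>) = alpha^2 + gamma * beta^2
= 0.23 + 0.83 * 0.77
= 0.23 + 0.6391
= 0.8691

0.8691


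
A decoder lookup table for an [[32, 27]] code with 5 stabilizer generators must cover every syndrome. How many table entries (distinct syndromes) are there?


Each stabilizer generator gives a binary (+1 or -1) measurement outcome.
With 5 independent generators:
Total syndromes = 2^5
= 32

32


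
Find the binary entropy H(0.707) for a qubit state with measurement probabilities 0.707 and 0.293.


S = -p*log2(p) - (1-p)*log2(1-p)
p = 0.7070, 1-p = 0.2930
= -0.7070 * log2(0.7070) - 0.2930 * log2(0.2930)
= -(-0.3537) - (-0.5189)
= 0.8726

0.8726


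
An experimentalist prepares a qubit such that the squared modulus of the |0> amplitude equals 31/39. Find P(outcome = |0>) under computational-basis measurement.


|alpha|^2 = 31/39 = 0.7949
|beta|^2 = 1 - 31/39 = 8/39 = 0.2051
P(|0>) = |alpha|^2 = 0.7949

0.7949


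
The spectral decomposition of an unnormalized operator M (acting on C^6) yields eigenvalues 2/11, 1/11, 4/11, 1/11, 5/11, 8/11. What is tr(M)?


tr(M) = sum of eigenvalues
= 2/11 + 1/11 + 4/11 + 1/11 + 5/11 + 8/11
= 21/11
= 1.9091

1.9091


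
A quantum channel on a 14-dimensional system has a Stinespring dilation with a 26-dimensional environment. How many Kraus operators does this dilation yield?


Tracing out the environment in an orthonormal basis {|i>_E} gives Kraus operators K_i = <i|_E U |0>_E.
Number of Kraus operators = dim(H_env) = d_env
= 26

26


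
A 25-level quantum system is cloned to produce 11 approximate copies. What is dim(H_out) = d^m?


Output space = H^(tensor 11) where dim(H) = 25
dim = 25^11
= 625 (after 2 factors)
= 15625 (after 3 factors)
= 390625 (after 4 factors)
= 9765625 (after 5 factors)
= 244140625 (after 6 factors)
= 6103515625 (after 7 factors)
= 152587890625 (after 8 factors)
= 3814697265625 (after 9 factors)
= 95367431640625 (after 10 factors)
= 2384185791015625 (after 11 factors)
= 2384185791015625

2384185791015625


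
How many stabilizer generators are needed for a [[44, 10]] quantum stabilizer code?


For an [[n,k]] stabilizer code:
Number of stabilizer generators = n - k
= 44 - 10
= 34

34


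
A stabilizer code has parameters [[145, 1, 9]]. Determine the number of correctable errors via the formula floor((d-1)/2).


Code parameters: [[145, 1, 9]], distance d = 9.
Number of correctable errors = floor((d-1)/2)
= floor((9 - 1)/2)
= floor(8/2)
= 4

4


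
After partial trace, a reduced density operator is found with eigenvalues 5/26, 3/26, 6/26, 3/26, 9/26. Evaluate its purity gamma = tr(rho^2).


tr(rho^2) = sum of eigenvalues squared
= (5/26)^2 + (3/26)^2 + (6/26)^2 + (3/26)^2 + (9/26)^2
= (25 + 9 + 36 + 9 + 81) / 676
= 160/676
= 0.2367

0.2367


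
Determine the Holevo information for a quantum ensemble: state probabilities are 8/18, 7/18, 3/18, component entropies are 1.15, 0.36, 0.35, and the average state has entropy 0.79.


chi = S(rho) - sum_i p_i * S(rho_i)
Weighted entropy = 8/18 * 1.15 + 7/18 * 0.36 + 3/18 * 0.35
= 0.7094
chi = 0.79 - 0.7094
= 0.0806

0.0806


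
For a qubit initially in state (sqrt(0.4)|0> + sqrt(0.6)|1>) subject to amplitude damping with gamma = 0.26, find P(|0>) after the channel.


For amplitude damping with parameter gamma on state sqrt(a)|0> + sqrt(b)|1>:
alpha^2 = 0.4, beta^2 = 0.6
P(|0>) = alpha^2 + gamma * beta^2
= 0.4 + 0.26 * 0.6
= 0.4 + 0.1560
= 0.5560

0.5560


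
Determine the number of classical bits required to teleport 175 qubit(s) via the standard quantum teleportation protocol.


Quantum teleportation requires 2 classical bits per qubit teleported.
175 qubit(s) -> 2 * 175 = 350 classical bits

350
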